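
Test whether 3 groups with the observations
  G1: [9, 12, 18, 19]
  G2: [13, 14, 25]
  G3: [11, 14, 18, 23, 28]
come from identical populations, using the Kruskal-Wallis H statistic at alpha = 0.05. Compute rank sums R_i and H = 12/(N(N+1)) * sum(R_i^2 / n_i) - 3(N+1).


Step 1: Combine all N = 12 observations and assign midranks.
sorted (value, group, rank): (9,G1,1), (11,G3,2), (12,G1,3), (13,G2,4), (14,G2,5.5), (14,G3,5.5), (18,G1,7.5), (18,G3,7.5), (19,G1,9), (23,G3,10), (25,G2,11), (28,G3,12)
Step 2: Sum ranks within each group.
R_1 = 20.5 (n_1 = 4)
R_2 = 20.5 (n_2 = 3)
R_3 = 37 (n_3 = 5)
Step 3: H = 12/(N(N+1)) * sum(R_i^2/n_i) - 3(N+1)
     = 12/(12*13) * (20.5^2/4 + 20.5^2/3 + 37^2/5) - 3*13
     = 0.076923 * 518.946 - 39
     = 0.918910.
Step 4: Ties present; correction factor C = 1 - 12/(12^3 - 12) = 0.993007. Corrected H = 0.918910 / 0.993007 = 0.925381.
Step 5: Under H0, H ~ chi^2(2); p-value = 0.629587.
Step 6: alpha = 0.05. fail to reject H0.

H = 0.9254, df = 2, p = 0.629587, fail to reject H0.


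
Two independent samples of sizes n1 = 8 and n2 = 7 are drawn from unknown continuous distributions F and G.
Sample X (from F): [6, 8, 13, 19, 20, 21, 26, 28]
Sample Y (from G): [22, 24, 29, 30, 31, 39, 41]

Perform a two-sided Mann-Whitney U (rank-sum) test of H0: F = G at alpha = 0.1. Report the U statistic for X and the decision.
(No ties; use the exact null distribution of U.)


Step 1: Combine and sort all 15 observations; assign midranks.
sorted (value, group): (6,X), (8,X), (13,X), (19,X), (20,X), (21,X), (22,Y), (24,Y), (26,X), (28,X), (29,Y), (30,Y), (31,Y), (39,Y), (41,Y)
ranks: 6->1, 8->2, 13->3, 19->4, 20->5, 21->6, 22->7, 24->8, 26->9, 28->10, 29->11, 30->12, 31->13, 39->14, 41->15
Step 2: Rank sum for X: R1 = 1 + 2 + 3 + 4 + 5 + 6 + 9 + 10 = 40.
Step 3: U_X = R1 - n1(n1+1)/2 = 40 - 8*9/2 = 40 - 36 = 4.
       U_Y = n1*n2 - U_X = 56 - 4 = 52.
Step 4: No ties, so the exact null distribution of U (based on enumerating the C(15,8) = 6435 equally likely rank assignments) gives the two-sided p-value.
Step 5: p-value = 0.003730; compare to alpha = 0.1. reject H0.

U_X = 4, p = 0.003730, reject H0 at alpha = 0.1.


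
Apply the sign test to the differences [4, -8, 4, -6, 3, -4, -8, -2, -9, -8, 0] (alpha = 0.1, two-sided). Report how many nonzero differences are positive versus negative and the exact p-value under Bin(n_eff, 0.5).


Step 1: Discard zero differences. Original n = 11; n_eff = number of nonzero differences = 10.
Nonzero differences (with sign): +4, -8, +4, -6, +3, -4, -8, -2, -9, -8
Step 2: Count signs: positive = 3, negative = 7.
Step 3: Under H0: P(positive) = 0.5, so the number of positives S ~ Bin(10, 0.5).
Step 4: Two-sided exact p-value = sum of Bin(10,0.5) probabilities at or below the observed probability = 0.343750.
Step 5: alpha = 0.1. fail to reject H0.

n_eff = 10, pos = 3, neg = 7, p = 0.343750, fail to reject H0.


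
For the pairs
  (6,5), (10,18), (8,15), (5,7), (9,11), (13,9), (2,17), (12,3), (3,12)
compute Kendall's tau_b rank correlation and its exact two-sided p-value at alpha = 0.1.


Step 1: Enumerate the 36 unordered pairs (i,j) with i<j and classify each by sign(x_j-x_i) * sign(y_j-y_i).
  (1,2):dx=+4,dy=+13->C; (1,3):dx=+2,dy=+10->C; (1,4):dx=-1,dy=+2->D; (1,5):dx=+3,dy=+6->C
  (1,6):dx=+7,dy=+4->C; (1,7):dx=-4,dy=+12->D; (1,8):dx=+6,dy=-2->D; (1,9):dx=-3,dy=+7->D
  (2,3):dx=-2,dy=-3->C; (2,4):dx=-5,dy=-11->C; (2,5):dx=-1,dy=-7->C; (2,6):dx=+3,dy=-9->D
  (2,7):dx=-8,dy=-1->C; (2,8):dx=+2,dy=-15->D; (2,9):dx=-7,dy=-6->C; (3,4):dx=-3,dy=-8->C
  (3,5):dx=+1,dy=-4->D; (3,6):dx=+5,dy=-6->D; (3,7):dx=-6,dy=+2->D; (3,8):dx=+4,dy=-12->D
  (3,9):dx=-5,dy=-3->C; (4,5):dx=+4,dy=+4->C; (4,6):dx=+8,dy=+2->C; (4,7):dx=-3,dy=+10->D
  (4,8):dx=+7,dy=-4->D; (4,9):dx=-2,dy=+5->D; (5,6):dx=+4,dy=-2->D; (5,7):dx=-7,dy=+6->D
  (5,8):dx=+3,dy=-8->D; (5,9):dx=-6,dy=+1->D; (6,7):dx=-11,dy=+8->D; (6,8):dx=-1,dy=-6->C
  (6,9):dx=-10,dy=+3->D; (7,8):dx=+10,dy=-14->D; (7,9):dx=+1,dy=-5->D; (8,9):dx=-9,dy=+9->D
Step 2: C = 14, D = 22, total pairs = 36.
Step 3: tau = (C - D)/(n(n-1)/2) = (14 - 22)/36 = -0.222222.
Step 4: Exact two-sided p-value (enumerate n! = 362880 permutations of y under H0): p = 0.476709.
Step 5: alpha = 0.1. fail to reject H0.

tau_b = -0.2222 (C=14, D=22), p = 0.476709, fail to reject H0.


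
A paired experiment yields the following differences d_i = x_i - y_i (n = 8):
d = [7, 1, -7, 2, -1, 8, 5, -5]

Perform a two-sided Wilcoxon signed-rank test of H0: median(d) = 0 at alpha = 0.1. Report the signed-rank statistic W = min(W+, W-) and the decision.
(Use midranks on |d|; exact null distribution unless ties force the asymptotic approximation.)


Step 1: Drop any zero differences (none here) and take |d_i|.
|d| = [7, 1, 7, 2, 1, 8, 5, 5]
Step 2: Midrank |d_i| (ties get averaged ranks).
ranks: |7|->6.5, |1|->1.5, |7|->6.5, |2|->3, |1|->1.5, |8|->8, |5|->4.5, |5|->4.5
Step 3: Attach original signs; sum ranks with positive sign and with negative sign.
W+ = 6.5 + 1.5 + 3 + 8 + 4.5 = 23.5
W- = 6.5 + 1.5 + 4.5 = 12.5
(Check: W+ + W- = 36 should equal n(n+1)/2 = 36.)
Step 4: Test statistic W = min(W+, W-) = 12.5.
Step 5: Ties in |d|, so use the tie-corrected normal approximation.
        E[W] = n(n+1)/4 = 8*9/4 = 18.
        Tie groups: |d|=1 (t=2), |d|=5 (t=2), |d|=7 (t=2); sum(t^3 - t) = 18.
        Var[W] = n(n+1)(2n+1)/24 - sum(t^3-t)/48 = 1224/24 - 18/48 = 50.625.
        z = (W - E[W]) / sqrt(Var[W]) = (12.5 - 18) / 7.1151 = -0.7730.
        Two-sided p = 2*Phi(z) = 0.439522.
Step 6: alpha = 0.1. fail to reject H0.

W+ = 23.5, W- = 12.5, W = min = 12.5, p = 0.439522, fail to reject H0.


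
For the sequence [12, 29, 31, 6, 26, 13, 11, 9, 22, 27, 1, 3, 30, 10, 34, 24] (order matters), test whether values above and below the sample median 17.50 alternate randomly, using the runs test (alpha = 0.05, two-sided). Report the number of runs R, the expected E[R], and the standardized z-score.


Step 1: Compute median = 17.50; label A = above, B = below.
Labels in order: BAABABBBAABBABAA  (n_A = 8, n_B = 8)
Step 2: Count runs R = 10.
Step 3: Under H0 (random ordering), E[R] = 2*n_A*n_B/(n_A+n_B) + 1 = 2*8*8/16 + 1 = 9.0000.
        Var[R] = 2*n_A*n_B*(2*n_A*n_B - n_A - n_B) / ((n_A+n_B)^2 * (n_A+n_B-1)) = 14336/3840 = 3.7333.
        SD[R] = 1.9322.
Step 4: Continuity-corrected z = (R - 0.5 - E[R]) / SD[R] = (10 - 0.5 - 9.0000) / 1.9322 = 0.2588.
Step 5: Two-sided p-value via normal approximation = 2*(1 - Phi(|z|)) = 0.795809.
Step 6: alpha = 0.05. fail to reject H0.

R = 10, z = 0.2588, p = 0.795809, fail to reject H0.


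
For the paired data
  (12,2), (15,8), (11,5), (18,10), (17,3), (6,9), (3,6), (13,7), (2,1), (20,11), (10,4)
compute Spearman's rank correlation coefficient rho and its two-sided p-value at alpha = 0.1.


Step 1: Rank x and y separately (midranks; no ties here).
rank(x): 12->6, 15->8, 11->5, 18->10, 17->9, 6->3, 3->2, 13->7, 2->1, 20->11, 10->4
rank(y): 2->2, 8->8, 5->5, 10->10, 3->3, 9->9, 6->6, 7->7, 1->1, 11->11, 4->4
Step 2: d_i = R_x(i) - R_y(i); compute d_i^2.
  (6-2)^2=16, (8-8)^2=0, (5-5)^2=0, (10-10)^2=0, (9-3)^2=36, (3-9)^2=36, (2-6)^2=16, (7-7)^2=0, (1-1)^2=0, (11-11)^2=0, (4-4)^2=0
sum(d^2) = 104.
Step 3: rho = 1 - 6*104 / (11*(11^2 - 1)) = 1 - 624/1320 = 0.527273.
Step 4: Under H0, t = rho * sqrt((n-2)/(1-rho^2)) = 1.8616 ~ t(9).
Step 5: Two-sided p-value from the t-distribution with 9 df = 0.095565.
Step 6: alpha = 0.1. reject H0.

rho = 0.5273, p = 0.095565, reject H0 at alpha = 0.1.


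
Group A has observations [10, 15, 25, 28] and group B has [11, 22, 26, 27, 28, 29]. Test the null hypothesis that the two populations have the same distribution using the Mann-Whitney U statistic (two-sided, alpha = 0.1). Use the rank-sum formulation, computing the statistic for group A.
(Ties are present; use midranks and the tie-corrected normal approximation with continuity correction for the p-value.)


Step 1: Combine and sort all 10 observations; assign midranks.
sorted (value, group): (10,X), (11,Y), (15,X), (22,Y), (25,X), (26,Y), (27,Y), (28,X), (28,Y), (29,Y)
ranks: 10->1, 11->2, 15->3, 22->4, 25->5, 26->6, 27->7, 28->8.5, 28->8.5, 29->10
Step 2: Rank sum for X: R1 = 1 + 3 + 5 + 8.5 = 17.5.
Step 3: U_X = R1 - n1(n1+1)/2 = 17.5 - 4*5/2 = 17.5 - 10 = 7.5.
       U_Y = n1*n2 - U_X = 24 - 7.5 = 16.5.
Step 4: Ties are present, so use the tie-corrected normal approximation (with continuity correction) for the p-value.
Step 5: p-value = 0.392330; compare to alpha = 0.1. fail to reject H0.

U_X = 7.5, p = 0.392330, fail to reject H0 at alpha = 0.1.


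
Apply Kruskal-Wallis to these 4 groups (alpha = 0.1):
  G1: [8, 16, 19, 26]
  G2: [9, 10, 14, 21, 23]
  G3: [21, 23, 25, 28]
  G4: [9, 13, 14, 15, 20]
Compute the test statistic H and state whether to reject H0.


Step 1: Combine all N = 18 observations and assign midranks.
sorted (value, group, rank): (8,G1,1), (9,G2,2.5), (9,G4,2.5), (10,G2,4), (13,G4,5), (14,G2,6.5), (14,G4,6.5), (15,G4,8), (16,G1,9), (19,G1,10), (20,G4,11), (21,G2,12.5), (21,G3,12.5), (23,G2,14.5), (23,G3,14.5), (25,G3,16), (26,G1,17), (28,G3,18)
Step 2: Sum ranks within each group.
R_1 = 37 (n_1 = 4)
R_2 = 40 (n_2 = 5)
R_3 = 61 (n_3 = 4)
R_4 = 33 (n_4 = 5)
Step 3: H = 12/(N(N+1)) * sum(R_i^2/n_i) - 3(N+1)
     = 12/(18*19) * (37^2/4 + 40^2/5 + 61^2/4 + 33^2/5) - 3*19
     = 0.035088 * 1810.3 - 57
     = 6.519298.
Step 4: Ties present; correction factor C = 1 - 24/(18^3 - 18) = 0.995872. Corrected H = 6.519298 / 0.995872 = 6.546321.
Step 5: Under H0, H ~ chi^2(3); p-value = 0.087854.
Step 6: alpha = 0.1. reject H0.

H = 6.5463, df = 3, p = 0.087854, reject H0.


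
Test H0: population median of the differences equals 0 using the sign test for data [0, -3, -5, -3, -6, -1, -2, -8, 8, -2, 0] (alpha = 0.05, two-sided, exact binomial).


Step 1: Discard zero differences. Original n = 11; n_eff = number of nonzero differences = 9.
Nonzero differences (with sign): -3, -5, -3, -6, -1, -2, -8, +8, -2
Step 2: Count signs: positive = 1, negative = 8.
Step 3: Under H0: P(positive) = 0.5, so the number of positives S ~ Bin(9, 0.5).
Step 4: Two-sided exact p-value = sum of Bin(9,0.5) probabilities at or below the observed probability = 0.039062.
Step 5: alpha = 0.05. reject H0.

n_eff = 9, pos = 1, neg = 8, p = 0.039062, reject H0.


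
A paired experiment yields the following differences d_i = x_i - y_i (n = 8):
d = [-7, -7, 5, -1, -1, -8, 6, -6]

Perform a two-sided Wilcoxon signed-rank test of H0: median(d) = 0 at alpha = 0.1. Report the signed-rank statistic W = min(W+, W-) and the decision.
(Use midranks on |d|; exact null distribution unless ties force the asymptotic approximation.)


Step 1: Drop any zero differences (none here) and take |d_i|.
|d| = [7, 7, 5, 1, 1, 8, 6, 6]
Step 2: Midrank |d_i| (ties get averaged ranks).
ranks: |7|->6.5, |7|->6.5, |5|->3, |1|->1.5, |1|->1.5, |8|->8, |6|->4.5, |6|->4.5
Step 3: Attach original signs; sum ranks with positive sign and with negative sign.
W+ = 3 + 4.5 = 7.5
W- = 6.5 + 6.5 + 1.5 + 1.5 + 8 + 4.5 = 28.5
(Check: W+ + W- = 36 should equal n(n+1)/2 = 36.)
Step 4: Test statistic W = min(W+, W-) = 7.5.
Step 5: Ties in |d|, so use the tie-corrected normal approximation.
        E[W] = n(n+1)/4 = 8*9/4 = 18.
        Tie groups: |d|=1 (t=2), |d|=6 (t=2), |d|=7 (t=2); sum(t^3 - t) = 18.
        Var[W] = n(n+1)(2n+1)/24 - sum(t^3-t)/48 = 1224/24 - 18/48 = 50.625.
        z = (W - E[W]) / sqrt(Var[W]) = (7.5 - 18) / 7.1151 = -1.4757.
        Two-sided p = 2*Phi(z) = 0.140017.
Step 6: alpha = 0.1. fail to reject H0.

W+ = 7.5, W- = 28.5, W = min = 7.5, p = 0.140017, fail to reject H0.


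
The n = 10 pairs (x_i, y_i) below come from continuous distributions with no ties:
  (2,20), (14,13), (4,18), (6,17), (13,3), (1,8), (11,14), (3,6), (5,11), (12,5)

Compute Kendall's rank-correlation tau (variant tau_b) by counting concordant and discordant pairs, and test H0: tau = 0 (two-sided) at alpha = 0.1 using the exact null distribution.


Step 1: Enumerate the 45 unordered pairs (i,j) with i<j and classify each by sign(x_j-x_i) * sign(y_j-y_i).
  (1,2):dx=+12,dy=-7->D; (1,3):dx=+2,dy=-2->D; (1,4):dx=+4,dy=-3->D; (1,5):dx=+11,dy=-17->D
  (1,6):dx=-1,dy=-12->C; (1,7):dx=+9,dy=-6->D; (1,8):dx=+1,dy=-14->D; (1,9):dx=+3,dy=-9->D
  (1,10):dx=+10,dy=-15->D; (2,3):dx=-10,dy=+5->D; (2,4):dx=-8,dy=+4->D; (2,5):dx=-1,dy=-10->C
  (2,6):dx=-13,dy=-5->C; (2,7):dx=-3,dy=+1->D; (2,8):dx=-11,dy=-7->C; (2,9):dx=-9,dy=-2->C
  (2,10):dx=-2,dy=-8->C; (3,4):dx=+2,dy=-1->D; (3,5):dx=+9,dy=-15->D; (3,6):dx=-3,dy=-10->C
  (3,7):dx=+7,dy=-4->D; (3,8):dx=-1,dy=-12->C; (3,9):dx=+1,dy=-7->D; (3,10):dx=+8,dy=-13->D
  (4,5):dx=+7,dy=-14->D; (4,6):dx=-5,dy=-9->C; (4,7):dx=+5,dy=-3->D; (4,8):dx=-3,dy=-11->C
  (4,9):dx=-1,dy=-6->C; (4,10):dx=+6,dy=-12->D; (5,6):dx=-12,dy=+5->D; (5,7):dx=-2,dy=+11->D
  (5,8):dx=-10,dy=+3->D; (5,9):dx=-8,dy=+8->D; (5,10):dx=-1,dy=+2->D; (6,7):dx=+10,dy=+6->C
  (6,8):dx=+2,dy=-2->D; (6,9):dx=+4,dy=+3->C; (6,10):dx=+11,dy=-3->D; (7,8):dx=-8,dy=-8->C
  (7,9):dx=-6,dy=-3->C; (7,10):dx=+1,dy=-9->D; (8,9):dx=+2,dy=+5->C; (8,10):dx=+9,dy=-1->D
  (9,10):dx=+7,dy=-6->D
Step 2: C = 16, D = 29, total pairs = 45.
Step 3: tau = (C - D)/(n(n-1)/2) = (16 - 29)/45 = -0.288889.
Step 4: Exact two-sided p-value (enumerate n! = 3628800 permutations of y under H0): p = 0.291248.
Step 5: alpha = 0.1. fail to reject H0.

tau_b = -0.2889 (C=16, D=29), p = 0.291248, fail to reject H0.


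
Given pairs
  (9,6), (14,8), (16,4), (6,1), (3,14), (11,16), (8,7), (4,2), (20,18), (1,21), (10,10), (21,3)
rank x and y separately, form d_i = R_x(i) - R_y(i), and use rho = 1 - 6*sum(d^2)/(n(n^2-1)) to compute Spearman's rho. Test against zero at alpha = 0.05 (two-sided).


Step 1: Rank x and y separately (midranks; no ties here).
rank(x): 9->6, 14->9, 16->10, 6->4, 3->2, 11->8, 8->5, 4->3, 20->11, 1->1, 10->7, 21->12
rank(y): 6->5, 8->7, 4->4, 1->1, 14->9, 16->10, 7->6, 2->2, 18->11, 21->12, 10->8, 3->3
Step 2: d_i = R_x(i) - R_y(i); compute d_i^2.
  (6-5)^2=1, (9-7)^2=4, (10-4)^2=36, (4-1)^2=9, (2-9)^2=49, (8-10)^2=4, (5-6)^2=1, (3-2)^2=1, (11-11)^2=0, (1-12)^2=121, (7-8)^2=1, (12-3)^2=81
sum(d^2) = 308.
Step 3: rho = 1 - 6*308 / (12*(12^2 - 1)) = 1 - 1848/1716 = -0.076923.
Step 4: Under H0, t = rho * sqrt((n-2)/(1-rho^2)) = -0.2440 ~ t(10).
Step 5: Two-sided p-value from the t-distribution with 10 df = 0.812183.
Step 6: alpha = 0.05. fail to reject H0.

rho = -0.0769, p = 0.812183, fail to reject H0 at alpha = 0.05.


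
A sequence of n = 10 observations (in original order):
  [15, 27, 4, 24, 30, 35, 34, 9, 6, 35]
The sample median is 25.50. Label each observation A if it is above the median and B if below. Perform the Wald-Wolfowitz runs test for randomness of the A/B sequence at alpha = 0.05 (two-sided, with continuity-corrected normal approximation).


Step 1: Compute median = 25.50; label A = above, B = below.
Labels in order: BABBAAABBA  (n_A = 5, n_B = 5)
Step 2: Count runs R = 6.
Step 3: Under H0 (random ordering), E[R] = 2*n_A*n_B/(n_A+n_B) + 1 = 2*5*5/10 + 1 = 6.0000.
        Var[R] = 2*n_A*n_B*(2*n_A*n_B - n_A - n_B) / ((n_A+n_B)^2 * (n_A+n_B-1)) = 2000/900 = 2.2222.
        SD[R] = 1.4907.
Step 4: R = E[R], so z = 0 with no continuity correction.
Step 5: Two-sided p-value via normal approximation = 2*(1 - Phi(|z|)) = 1.000000.
Step 6: alpha = 0.05. fail to reject H0.

R = 6, z = 0.0000, p = 1.000000, fail to reject H0.


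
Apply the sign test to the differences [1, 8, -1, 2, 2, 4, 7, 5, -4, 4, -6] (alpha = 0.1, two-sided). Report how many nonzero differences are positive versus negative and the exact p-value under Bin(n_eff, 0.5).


Step 1: Discard zero differences. Original n = 11; n_eff = number of nonzero differences = 11.
Nonzero differences (with sign): +1, +8, -1, +2, +2, +4, +7, +5, -4, +4, -6
Step 2: Count signs: positive = 8, negative = 3.
Step 3: Under H0: P(positive) = 0.5, so the number of positives S ~ Bin(11, 0.5).
Step 4: Two-sided exact p-value = sum of Bin(11,0.5) probabilities at or below the observed probability = 0.226562.
Step 5: alpha = 0.1. fail to reject H0.

n_eff = 11, pos = 8, neg = 3, p = 0.226562, fail to reject H0.


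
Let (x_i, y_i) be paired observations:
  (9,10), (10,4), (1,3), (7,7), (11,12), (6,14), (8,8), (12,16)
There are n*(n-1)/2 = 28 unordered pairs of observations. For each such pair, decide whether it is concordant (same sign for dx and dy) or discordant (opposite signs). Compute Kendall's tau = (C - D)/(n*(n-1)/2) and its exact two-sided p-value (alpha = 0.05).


Step 1: Enumerate the 28 unordered pairs (i,j) with i<j and classify each by sign(x_j-x_i) * sign(y_j-y_i).
  (1,2):dx=+1,dy=-6->D; (1,3):dx=-8,dy=-7->C; (1,4):dx=-2,dy=-3->C; (1,5):dx=+2,dy=+2->C
  (1,6):dx=-3,dy=+4->D; (1,7):dx=-1,dy=-2->C; (1,8):dx=+3,dy=+6->C; (2,3):dx=-9,dy=-1->C
  (2,4):dx=-3,dy=+3->D; (2,5):dx=+1,dy=+8->C; (2,6):dx=-4,dy=+10->D; (2,7):dx=-2,dy=+4->D
  (2,8):dx=+2,dy=+12->C; (3,4):dx=+6,dy=+4->C; (3,5):dx=+10,dy=+9->C; (3,6):dx=+5,dy=+11->C
  (3,7):dx=+7,dy=+5->C; (3,8):dx=+11,dy=+13->C; (4,5):dx=+4,dy=+5->C; (4,6):dx=-1,dy=+7->D
  (4,7):dx=+1,dy=+1->C; (4,8):dx=+5,dy=+9->C; (5,6):dx=-5,dy=+2->D; (5,7):dx=-3,dy=-4->C
  (5,8):dx=+1,dy=+4->C; (6,7):dx=+2,dy=-6->D; (6,8):dx=+6,dy=+2->C; (7,8):dx=+4,dy=+8->C
Step 2: C = 20, D = 8, total pairs = 28.
Step 3: tau = (C - D)/(n(n-1)/2) = (20 - 8)/28 = 0.428571.
Step 4: Exact two-sided p-value (enumerate n! = 40320 permutations of y under H0): p = 0.178869.
Step 5: alpha = 0.05. fail to reject H0.

tau_b = 0.4286 (C=20, D=8), p = 0.178869, fail to reject H0.


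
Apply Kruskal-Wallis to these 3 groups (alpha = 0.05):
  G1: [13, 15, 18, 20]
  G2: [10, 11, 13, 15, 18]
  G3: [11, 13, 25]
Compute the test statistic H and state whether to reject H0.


Step 1: Combine all N = 12 observations and assign midranks.
sorted (value, group, rank): (10,G2,1), (11,G2,2.5), (11,G3,2.5), (13,G1,5), (13,G2,5), (13,G3,5), (15,G1,7.5), (15,G2,7.5), (18,G1,9.5), (18,G2,9.5), (20,G1,11), (25,G3,12)
Step 2: Sum ranks within each group.
R_1 = 33 (n_1 = 4)
R_2 = 25.5 (n_2 = 5)
R_3 = 19.5 (n_3 = 3)
Step 3: H = 12/(N(N+1)) * sum(R_i^2/n_i) - 3(N+1)
     = 12/(12*13) * (33^2/4 + 25.5^2/5 + 19.5^2/3) - 3*13
     = 0.076923 * 529.05 - 39
     = 1.696154.
Step 4: Ties present; correction factor C = 1 - 42/(12^3 - 12) = 0.975524. Corrected H = 1.696154 / 0.975524 = 1.738710.
Step 5: Under H0, H ~ chi^2(2); p-value = 0.419222.
Step 6: alpha = 0.05. fail to reject H0.

H = 1.7387, df = 2, p = 0.419222, fail to reject H0.


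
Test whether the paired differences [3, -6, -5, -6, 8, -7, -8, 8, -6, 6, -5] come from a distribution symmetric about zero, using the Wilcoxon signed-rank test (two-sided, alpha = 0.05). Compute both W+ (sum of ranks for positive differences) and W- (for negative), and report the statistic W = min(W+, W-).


Step 1: Drop any zero differences (none here) and take |d_i|.
|d| = [3, 6, 5, 6, 8, 7, 8, 8, 6, 6, 5]
Step 2: Midrank |d_i| (ties get averaged ranks).
ranks: |3|->1, |6|->5.5, |5|->2.5, |6|->5.5, |8|->10, |7|->8, |8|->10, |8|->10, |6|->5.5, |6|->5.5, |5|->2.5
Step 3: Attach original signs; sum ranks with positive sign and with negative sign.
W+ = 1 + 10 + 10 + 5.5 = 26.5
W- = 5.5 + 2.5 + 5.5 + 8 + 10 + 5.5 + 2.5 = 39.5
(Check: W+ + W- = 66 should equal n(n+1)/2 = 66.)
Step 4: Test statistic W = min(W+, W-) = 26.5.
Step 5: Ties in |d|, so use the tie-corrected normal approximation.
        E[W] = n(n+1)/4 = 11*12/4 = 33.
        Tie groups: |d|=5 (t=2), |d|=6 (t=4), |d|=8 (t=3); sum(t^3 - t) = 90.
        Var[W] = n(n+1)(2n+1)/24 - sum(t^3-t)/48 = 3036/24 - 90/48 = 124.625.
        z = (W - E[W]) / sqrt(Var[W]) = (26.5 - 33) / 11.1636 = -0.5823.
        Two-sided p = 2*Phi(z) = 0.560397.
Step 6: alpha = 0.05. fail to reject H0.

W+ = 26.5, W- = 39.5, W = min = 26.5, p = 0.560397, fail to reject H0.


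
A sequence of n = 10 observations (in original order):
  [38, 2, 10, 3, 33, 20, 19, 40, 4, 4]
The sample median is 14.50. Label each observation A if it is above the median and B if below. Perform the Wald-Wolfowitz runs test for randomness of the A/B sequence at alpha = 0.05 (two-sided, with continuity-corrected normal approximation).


Step 1: Compute median = 14.50; label A = above, B = below.
Labels in order: ABBBAAAABB  (n_A = 5, n_B = 5)
Step 2: Count runs R = 4.
Step 3: Under H0 (random ordering), E[R] = 2*n_A*n_B/(n_A+n_B) + 1 = 2*5*5/10 + 1 = 6.0000.
        Var[R] = 2*n_A*n_B*(2*n_A*n_B - n_A - n_B) / ((n_A+n_B)^2 * (n_A+n_B-1)) = 2000/900 = 2.2222.
        SD[R] = 1.4907.
Step 4: Continuity-corrected z = (R + 0.5 - E[R]) / SD[R] = (4 + 0.5 - 6.0000) / 1.4907 = -1.0062.
Step 5: Two-sided p-value via normal approximation = 2*(1 - Phi(|z|)) = 0.314305.
Step 6: alpha = 0.05. fail to reject H0.

R = 4, z = -1.0062, p = 0.314305, fail to reject H0.


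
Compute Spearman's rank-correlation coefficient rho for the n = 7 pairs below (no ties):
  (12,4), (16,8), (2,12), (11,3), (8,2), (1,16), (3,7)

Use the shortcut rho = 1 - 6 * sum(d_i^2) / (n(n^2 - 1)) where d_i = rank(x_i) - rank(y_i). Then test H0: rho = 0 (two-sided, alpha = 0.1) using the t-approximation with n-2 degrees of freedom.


Step 1: Rank x and y separately (midranks; no ties here).
rank(x): 12->6, 16->7, 2->2, 11->5, 8->4, 1->1, 3->3
rank(y): 4->3, 8->5, 12->6, 3->2, 2->1, 16->7, 7->4
Step 2: d_i = R_x(i) - R_y(i); compute d_i^2.
  (6-3)^2=9, (7-5)^2=4, (2-6)^2=16, (5-2)^2=9, (4-1)^2=9, (1-7)^2=36, (3-4)^2=1
sum(d^2) = 84.
Step 3: rho = 1 - 6*84 / (7*(7^2 - 1)) = 1 - 504/336 = -0.500000.
Step 4: Under H0, t = rho * sqrt((n-2)/(1-rho^2)) = -1.2910 ~ t(5).
Step 5: Two-sided p-value from the t-distribution with 5 df = 0.253170.
Step 6: alpha = 0.1. fail to reject H0.

rho = -0.5000, p = 0.253170, fail to reject H0 at alpha = 0.1.


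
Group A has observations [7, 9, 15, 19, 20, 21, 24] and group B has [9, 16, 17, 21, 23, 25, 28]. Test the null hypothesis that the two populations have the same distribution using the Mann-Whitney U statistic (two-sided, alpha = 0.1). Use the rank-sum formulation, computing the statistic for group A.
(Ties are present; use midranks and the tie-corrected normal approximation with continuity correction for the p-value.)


Step 1: Combine and sort all 14 observations; assign midranks.
sorted (value, group): (7,X), (9,X), (9,Y), (15,X), (16,Y), (17,Y), (19,X), (20,X), (21,X), (21,Y), (23,Y), (24,X), (25,Y), (28,Y)
ranks: 7->1, 9->2.5, 9->2.5, 15->4, 16->5, 17->6, 19->7, 20->8, 21->9.5, 21->9.5, 23->11, 24->12, 25->13, 28->14
Step 2: Rank sum for X: R1 = 1 + 2.5 + 4 + 7 + 8 + 9.5 + 12 = 44.
Step 3: U_X = R1 - n1(n1+1)/2 = 44 - 7*8/2 = 44 - 28 = 16.
       U_Y = n1*n2 - U_X = 49 - 16 = 33.
Step 4: Ties are present, so use the tie-corrected normal approximation (with continuity correction) for the p-value.
Step 5: p-value = 0.305620; compare to alpha = 0.1. fail to reject H0.

U_X = 16, p = 0.305620, fail to reject H0 at alpha = 0.1.


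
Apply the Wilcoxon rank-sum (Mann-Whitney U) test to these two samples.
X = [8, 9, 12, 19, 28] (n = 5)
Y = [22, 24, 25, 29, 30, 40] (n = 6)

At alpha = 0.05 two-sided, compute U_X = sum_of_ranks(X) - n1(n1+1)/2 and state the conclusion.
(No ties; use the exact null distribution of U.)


Step 1: Combine and sort all 11 observations; assign midranks.
sorted (value, group): (8,X), (9,X), (12,X), (19,X), (22,Y), (24,Y), (25,Y), (28,X), (29,Y), (30,Y), (40,Y)
ranks: 8->1, 9->2, 12->3, 19->4, 22->5, 24->6, 25->7, 28->8, 29->9, 30->10, 40->11
Step 2: Rank sum for X: R1 = 1 + 2 + 3 + 4 + 8 = 18.
Step 3: U_X = R1 - n1(n1+1)/2 = 18 - 5*6/2 = 18 - 15 = 3.
       U_Y = n1*n2 - U_X = 30 - 3 = 27.
Step 4: No ties, so the exact null distribution of U (based on enumerating the C(11,5) = 462 equally likely rank assignments) gives the two-sided p-value.
Step 5: p-value = 0.030303; compare to alpha = 0.05. reject H0.

U_X = 3, p = 0.030303, reject H0 at alpha = 0.05.


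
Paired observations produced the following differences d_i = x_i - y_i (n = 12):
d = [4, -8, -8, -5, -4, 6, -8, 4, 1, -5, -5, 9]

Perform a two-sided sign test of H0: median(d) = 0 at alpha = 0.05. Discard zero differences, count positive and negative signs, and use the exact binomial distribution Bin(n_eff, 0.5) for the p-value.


Step 1: Discard zero differences. Original n = 12; n_eff = number of nonzero differences = 12.
Nonzero differences (with sign): +4, -8, -8, -5, -4, +6, -8, +4, +1, -5, -5, +9
Step 2: Count signs: positive = 5, negative = 7.
Step 3: Under H0: P(positive) = 0.5, so the number of positives S ~ Bin(12, 0.5).
Step 4: Two-sided exact p-value = sum of Bin(12,0.5) probabilities at or below the observed probability = 0.774414.
Step 5: alpha = 0.05. fail to reject H0.

n_eff = 12, pos = 5, neg = 7, p = 0.774414, fail to reject H0.


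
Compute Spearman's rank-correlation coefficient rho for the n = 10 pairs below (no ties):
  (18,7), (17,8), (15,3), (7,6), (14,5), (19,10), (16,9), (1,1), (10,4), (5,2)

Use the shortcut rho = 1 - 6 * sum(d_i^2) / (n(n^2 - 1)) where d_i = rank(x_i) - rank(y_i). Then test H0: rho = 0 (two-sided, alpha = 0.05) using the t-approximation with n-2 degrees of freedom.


Step 1: Rank x and y separately (midranks; no ties here).
rank(x): 18->9, 17->8, 15->6, 7->3, 14->5, 19->10, 16->7, 1->1, 10->4, 5->2
rank(y): 7->7, 8->8, 3->3, 6->6, 5->5, 10->10, 9->9, 1->1, 4->4, 2->2
Step 2: d_i = R_x(i) - R_y(i); compute d_i^2.
  (9-7)^2=4, (8-8)^2=0, (6-3)^2=9, (3-6)^2=9, (5-5)^2=0, (10-10)^2=0, (7-9)^2=4, (1-1)^2=0, (4-4)^2=0, (2-2)^2=0
sum(d^2) = 26.
Step 3: rho = 1 - 6*26 / (10*(10^2 - 1)) = 1 - 156/990 = 0.842424.
Step 4: Under H0, t = rho * sqrt((n-2)/(1-rho^2)) = 4.4222 ~ t(8).
Step 5: Two-sided p-value from the t-distribution with 8 df = 0.002220.
Step 6: alpha = 0.05. reject H0.

rho = 0.8424, p = 0.002220, reject H0 at alpha = 0.05.


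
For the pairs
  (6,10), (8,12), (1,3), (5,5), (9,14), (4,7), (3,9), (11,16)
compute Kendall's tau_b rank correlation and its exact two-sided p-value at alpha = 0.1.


Step 1: Enumerate the 28 unordered pairs (i,j) with i<j and classify each by sign(x_j-x_i) * sign(y_j-y_i).
  (1,2):dx=+2,dy=+2->C; (1,3):dx=-5,dy=-7->C; (1,4):dx=-1,dy=-5->C; (1,5):dx=+3,dy=+4->C
  (1,6):dx=-2,dy=-3->C; (1,7):dx=-3,dy=-1->C; (1,8):dx=+5,dy=+6->C; (2,3):dx=-7,dy=-9->C
  (2,4):dx=-3,dy=-7->C; (2,5):dx=+1,dy=+2->C; (2,6):dx=-4,dy=-5->C; (2,7):dx=-5,dy=-3->C
  (2,8):dx=+3,dy=+4->C; (3,4):dx=+4,dy=+2->C; (3,5):dx=+8,dy=+11->C; (3,6):dx=+3,dy=+4->C
  (3,7):dx=+2,dy=+6->C; (3,8):dx=+10,dy=+13->C; (4,5):dx=+4,dy=+9->C; (4,6):dx=-1,dy=+2->D
  (4,7):dx=-2,dy=+4->D; (4,8):dx=+6,dy=+11->C; (5,6):dx=-5,dy=-7->C; (5,7):dx=-6,dy=-5->C
  (5,8):dx=+2,dy=+2->C; (6,7):dx=-1,dy=+2->D; (6,8):dx=+7,dy=+9->C; (7,8):dx=+8,dy=+7->C
Step 2: C = 25, D = 3, total pairs = 28.
Step 3: tau = (C - D)/(n(n-1)/2) = (25 - 3)/28 = 0.785714.
Step 4: Exact two-sided p-value (enumerate n! = 40320 permutations of y under H0): p = 0.005506.
Step 5: alpha = 0.1. reject H0.

tau_b = 0.7857 (C=25, D=3), p = 0.005506, reject H0.


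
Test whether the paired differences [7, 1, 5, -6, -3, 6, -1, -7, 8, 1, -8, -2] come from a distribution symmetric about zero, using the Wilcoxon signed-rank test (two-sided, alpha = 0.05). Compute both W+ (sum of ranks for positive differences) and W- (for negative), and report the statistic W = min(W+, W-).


Step 1: Drop any zero differences (none here) and take |d_i|.
|d| = [7, 1, 5, 6, 3, 6, 1, 7, 8, 1, 8, 2]
Step 2: Midrank |d_i| (ties get averaged ranks).
ranks: |7|->9.5, |1|->2, |5|->6, |6|->7.5, |3|->5, |6|->7.5, |1|->2, |7|->9.5, |8|->11.5, |1|->2, |8|->11.5, |2|->4
Step 3: Attach original signs; sum ranks with positive sign and with negative sign.
W+ = 9.5 + 2 + 6 + 7.5 + 11.5 + 2 = 38.5
W- = 7.5 + 5 + 2 + 9.5 + 11.5 + 4 = 39.5
(Check: W+ + W- = 78 should equal n(n+1)/2 = 78.)
Step 4: Test statistic W = min(W+, W-) = 38.5.
Step 5: Ties in |d|, so use the tie-corrected normal approximation.
        E[W] = n(n+1)/4 = 12*13/4 = 39.
        Tie groups: |d|=1 (t=3), |d|=6 (t=2), |d|=7 (t=2), |d|=8 (t=2); sum(t^3 - t) = 42.
        Var[W] = n(n+1)(2n+1)/24 - sum(t^3-t)/48 = 3900/24 - 42/48 = 161.625.
        z = (W - E[W]) / sqrt(Var[W]) = (38.5 - 39) / 12.7132 = -0.0393.
        Two-sided p = 2*Phi(z) = 0.968628.
Step 6: alpha = 0.05. fail to reject H0.

W+ = 38.5, W- = 39.5, W = min = 38.5, p = 0.968628, fail to reject H0.


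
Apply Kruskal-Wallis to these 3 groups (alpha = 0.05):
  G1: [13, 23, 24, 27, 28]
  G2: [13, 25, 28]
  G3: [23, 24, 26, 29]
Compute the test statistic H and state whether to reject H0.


Step 1: Combine all N = 12 observations and assign midranks.
sorted (value, group, rank): (13,G1,1.5), (13,G2,1.5), (23,G1,3.5), (23,G3,3.5), (24,G1,5.5), (24,G3,5.5), (25,G2,7), (26,G3,8), (27,G1,9), (28,G1,10.5), (28,G2,10.5), (29,G3,12)
Step 2: Sum ranks within each group.
R_1 = 30 (n_1 = 5)
R_2 = 19 (n_2 = 3)
R_3 = 29 (n_3 = 4)
Step 3: H = 12/(N(N+1)) * sum(R_i^2/n_i) - 3(N+1)
     = 12/(12*13) * (30^2/5 + 19^2/3 + 29^2/4) - 3*13
     = 0.076923 * 510.583 - 39
     = 0.275641.
Step 4: Ties present; correction factor C = 1 - 24/(12^3 - 12) = 0.986014. Corrected H = 0.275641 / 0.986014 = 0.279551.
Step 5: Under H0, H ~ chi^2(2); p-value = 0.869554.
Step 6: alpha = 0.05. fail to reject H0.

H = 0.2796, df = 2, p = 0.869554, fail to reject H0.


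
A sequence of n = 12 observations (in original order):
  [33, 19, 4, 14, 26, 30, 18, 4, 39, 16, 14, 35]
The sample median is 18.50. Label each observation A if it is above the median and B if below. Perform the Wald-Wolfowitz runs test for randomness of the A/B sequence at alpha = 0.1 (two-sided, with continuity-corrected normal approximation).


Step 1: Compute median = 18.50; label A = above, B = below.
Labels in order: AABBAABBABBA  (n_A = 6, n_B = 6)
Step 2: Count runs R = 7.
Step 3: Under H0 (random ordering), E[R] = 2*n_A*n_B/(n_A+n_B) + 1 = 2*6*6/12 + 1 = 7.0000.
        Var[R] = 2*n_A*n_B*(2*n_A*n_B - n_A - n_B) / ((n_A+n_B)^2 * (n_A+n_B-1)) = 4320/1584 = 2.7273.
        SD[R] = 1.6514.
Step 4: R = E[R], so z = 0 with no continuity correction.
Step 5: Two-sided p-value via normal approximation = 2*(1 - Phi(|z|)) = 1.000000.
Step 6: alpha = 0.1. fail to reject H0.

R = 7, z = 0.0000, p = 1.000000, fail to reject H0.


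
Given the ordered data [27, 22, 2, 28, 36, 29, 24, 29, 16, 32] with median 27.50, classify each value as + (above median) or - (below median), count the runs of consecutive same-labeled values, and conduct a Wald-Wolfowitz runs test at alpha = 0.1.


Step 1: Compute median = 27.50; label A = above, B = below.
Labels in order: BBBAAABABA  (n_A = 5, n_B = 5)
Step 2: Count runs R = 6.
Step 3: Under H0 (random ordering), E[R] = 2*n_A*n_B/(n_A+n_B) + 1 = 2*5*5/10 + 1 = 6.0000.
        Var[R] = 2*n_A*n_B*(2*n_A*n_B - n_A - n_B) / ((n_A+n_B)^2 * (n_A+n_B-1)) = 2000/900 = 2.2222.
        SD[R] = 1.4907.
Step 4: R = E[R], so z = 0 with no continuity correction.
Step 5: Two-sided p-value via normal approximation = 2*(1 - Phi(|z|)) = 1.000000.
Step 6: alpha = 0.1. fail to reject H0.

R = 6, z = 0.0000, p = 1.000000, fail to reject H0.


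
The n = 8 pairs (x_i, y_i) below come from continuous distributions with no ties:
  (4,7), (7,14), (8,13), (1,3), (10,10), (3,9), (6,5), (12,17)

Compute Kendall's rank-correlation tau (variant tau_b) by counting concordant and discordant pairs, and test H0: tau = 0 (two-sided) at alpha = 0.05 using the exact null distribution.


Step 1: Enumerate the 28 unordered pairs (i,j) with i<j and classify each by sign(x_j-x_i) * sign(y_j-y_i).
  (1,2):dx=+3,dy=+7->C; (1,3):dx=+4,dy=+6->C; (1,4):dx=-3,dy=-4->C; (1,5):dx=+6,dy=+3->C
  (1,6):dx=-1,dy=+2->D; (1,7):dx=+2,dy=-2->D; (1,8):dx=+8,dy=+10->C; (2,3):dx=+1,dy=-1->D
  (2,4):dx=-6,dy=-11->C; (2,5):dx=+3,dy=-4->D; (2,6):dx=-4,dy=-5->C; (2,7):dx=-1,dy=-9->C
  (2,8):dx=+5,dy=+3->C; (3,4):dx=-7,dy=-10->C; (3,5):dx=+2,dy=-3->D; (3,6):dx=-5,dy=-4->C
  (3,7):dx=-2,dy=-8->C; (3,8):dx=+4,dy=+4->C; (4,5):dx=+9,dy=+7->C; (4,6):dx=+2,dy=+6->C
  (4,7):dx=+5,dy=+2->C; (4,8):dx=+11,dy=+14->C; (5,6):dx=-7,dy=-1->C; (5,7):dx=-4,dy=-5->C
  (5,8):dx=+2,dy=+7->C; (6,7):dx=+3,dy=-4->D; (6,8):dx=+9,dy=+8->C; (7,8):dx=+6,dy=+12->C
Step 2: C = 22, D = 6, total pairs = 28.
Step 3: tau = (C - D)/(n(n-1)/2) = (22 - 6)/28 = 0.571429.
Step 4: Exact two-sided p-value (enumerate n! = 40320 permutations of y under H0): p = 0.061012.
Step 5: alpha = 0.05. fail to reject H0.

tau_b = 0.5714 (C=22, D=6), p = 0.061012, fail to reject H0.


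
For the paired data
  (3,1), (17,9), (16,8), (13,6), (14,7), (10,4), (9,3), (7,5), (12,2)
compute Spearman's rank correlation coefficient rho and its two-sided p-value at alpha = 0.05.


Step 1: Rank x and y separately (midranks; no ties here).
rank(x): 3->1, 17->9, 16->8, 13->6, 14->7, 10->4, 9->3, 7->2, 12->5
rank(y): 1->1, 9->9, 8->8, 6->6, 7->7, 4->4, 3->3, 5->5, 2->2
Step 2: d_i = R_x(i) - R_y(i); compute d_i^2.
  (1-1)^2=0, (9-9)^2=0, (8-8)^2=0, (6-6)^2=0, (7-7)^2=0, (4-4)^2=0, (3-3)^2=0, (2-5)^2=9, (5-2)^2=9
sum(d^2) = 18.
Step 3: rho = 1 - 6*18 / (9*(9^2 - 1)) = 1 - 108/720 = 0.850000.
Step 4: Under H0, t = rho * sqrt((n-2)/(1-rho^2)) = 4.2691 ~ t(7).
Step 5: Two-sided p-value from the t-distribution with 7 df = 0.003705.
Step 6: alpha = 0.05. reject H0.

rho = 0.8500, p = 0.003705, reject H0 at alpha = 0.05.


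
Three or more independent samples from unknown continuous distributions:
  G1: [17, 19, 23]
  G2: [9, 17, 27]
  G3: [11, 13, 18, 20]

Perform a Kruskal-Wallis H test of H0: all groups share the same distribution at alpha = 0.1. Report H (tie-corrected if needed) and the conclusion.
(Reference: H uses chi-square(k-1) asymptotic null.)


Step 1: Combine all N = 10 observations and assign midranks.
sorted (value, group, rank): (9,G2,1), (11,G3,2), (13,G3,3), (17,G1,4.5), (17,G2,4.5), (18,G3,6), (19,G1,7), (20,G3,8), (23,G1,9), (27,G2,10)
Step 2: Sum ranks within each group.
R_1 = 20.5 (n_1 = 3)
R_2 = 15.5 (n_2 = 3)
R_3 = 19 (n_3 = 4)
Step 3: H = 12/(N(N+1)) * sum(R_i^2/n_i) - 3(N+1)
     = 12/(10*11) * (20.5^2/3 + 15.5^2/3 + 19^2/4) - 3*11
     = 0.109091 * 310.417 - 33
     = 0.863636.
Step 4: Ties present; correction factor C = 1 - 6/(10^3 - 10) = 0.993939. Corrected H = 0.863636 / 0.993939 = 0.868902.
Step 5: Under H0, H ~ chi^2(2); p-value = 0.647620.
Step 6: alpha = 0.1. fail to reject H0.

H = 0.8689, df = 2, p = 0.647620, fail to reject H0.


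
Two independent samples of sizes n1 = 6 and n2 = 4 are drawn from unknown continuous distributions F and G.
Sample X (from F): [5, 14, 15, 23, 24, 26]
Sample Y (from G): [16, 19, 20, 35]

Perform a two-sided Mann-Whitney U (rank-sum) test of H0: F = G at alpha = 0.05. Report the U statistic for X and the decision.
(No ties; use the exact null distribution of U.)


Step 1: Combine and sort all 10 observations; assign midranks.
sorted (value, group): (5,X), (14,X), (15,X), (16,Y), (19,Y), (20,Y), (23,X), (24,X), (26,X), (35,Y)
ranks: 5->1, 14->2, 15->3, 16->4, 19->5, 20->6, 23->7, 24->8, 26->9, 35->10
Step 2: Rank sum for X: R1 = 1 + 2 + 3 + 7 + 8 + 9 = 30.
Step 3: U_X = R1 - n1(n1+1)/2 = 30 - 6*7/2 = 30 - 21 = 9.
       U_Y = n1*n2 - U_X = 24 - 9 = 15.
Step 4: No ties, so the exact null distribution of U (based on enumerating the C(10,6) = 210 equally likely rank assignments) gives the two-sided p-value.
Step 5: p-value = 0.609524; compare to alpha = 0.05. fail to reject H0.

U_X = 9, p = 0.609524, fail to reject H0 at alpha = 0.05.


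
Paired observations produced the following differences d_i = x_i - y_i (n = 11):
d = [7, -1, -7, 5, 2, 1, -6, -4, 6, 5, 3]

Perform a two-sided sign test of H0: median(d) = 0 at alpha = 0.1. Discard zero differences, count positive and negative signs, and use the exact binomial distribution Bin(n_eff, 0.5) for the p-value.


Step 1: Discard zero differences. Original n = 11; n_eff = number of nonzero differences = 11.
Nonzero differences (with sign): +7, -1, -7, +5, +2, +1, -6, -4, +6, +5, +3
Step 2: Count signs: positive = 7, negative = 4.
Step 3: Under H0: P(positive) = 0.5, so the number of positives S ~ Bin(11, 0.5).
Step 4: Two-sided exact p-value = sum of Bin(11,0.5) probabilities at or below the observed probability = 0.548828.
Step 5: alpha = 0.1. fail to reject H0.

n_eff = 11, pos = 7, neg = 4, p = 0.548828, fail to reject H0.


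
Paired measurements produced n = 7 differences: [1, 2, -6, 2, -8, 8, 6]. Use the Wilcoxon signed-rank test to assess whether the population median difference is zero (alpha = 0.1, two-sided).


Step 1: Drop any zero differences (none here) and take |d_i|.
|d| = [1, 2, 6, 2, 8, 8, 6]
Step 2: Midrank |d_i| (ties get averaged ranks).
ranks: |1|->1, |2|->2.5, |6|->4.5, |2|->2.5, |8|->6.5, |8|->6.5, |6|->4.5
Step 3: Attach original signs; sum ranks with positive sign and with negative sign.
W+ = 1 + 2.5 + 2.5 + 6.5 + 4.5 = 17
W- = 4.5 + 6.5 = 11
(Check: W+ + W- = 28 should equal n(n+1)/2 = 28.)
Step 4: Test statistic W = min(W+, W-) = 11.
Step 5: Ties in |d|, so use the tie-corrected normal approximation.
        E[W] = n(n+1)/4 = 7*8/4 = 14.
        Tie groups: |d|=2 (t=2), |d|=6 (t=2), |d|=8 (t=2); sum(t^3 - t) = 18.
        Var[W] = n(n+1)(2n+1)/24 - sum(t^3-t)/48 = 840/24 - 18/48 = 34.625.
        z = (W - E[W]) / sqrt(Var[W]) = (11 - 14) / 5.8843 = -0.5098.
        Two-sided p = 2*Phi(z) = 0.610170.
Step 6: alpha = 0.1. fail to reject H0.

W+ = 17, W- = 11, W = min = 11, p = 0.610170, fail to reject H0.


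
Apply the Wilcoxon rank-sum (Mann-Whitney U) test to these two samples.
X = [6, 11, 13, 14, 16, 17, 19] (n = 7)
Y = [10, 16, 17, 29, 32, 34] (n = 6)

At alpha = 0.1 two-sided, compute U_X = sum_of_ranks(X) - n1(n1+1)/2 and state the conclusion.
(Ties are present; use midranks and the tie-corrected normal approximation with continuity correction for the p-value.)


Step 1: Combine and sort all 13 observations; assign midranks.
sorted (value, group): (6,X), (10,Y), (11,X), (13,X), (14,X), (16,X), (16,Y), (17,X), (17,Y), (19,X), (29,Y), (32,Y), (34,Y)
ranks: 6->1, 10->2, 11->3, 13->4, 14->5, 16->6.5, 16->6.5, 17->8.5, 17->8.5, 19->10, 29->11, 32->12, 34->13
Step 2: Rank sum for X: R1 = 1 + 3 + 4 + 5 + 6.5 + 8.5 + 10 = 38.
Step 3: U_X = R1 - n1(n1+1)/2 = 38 - 7*8/2 = 38 - 28 = 10.
       U_Y = n1*n2 - U_X = 42 - 10 = 32.
Step 4: Ties are present, so use the tie-corrected normal approximation (with continuity correction) for the p-value.
Step 5: p-value = 0.132546; compare to alpha = 0.1. fail to reject H0.

U_X = 10, p = 0.132546, fail to reject H0 at alpha = 0.1.


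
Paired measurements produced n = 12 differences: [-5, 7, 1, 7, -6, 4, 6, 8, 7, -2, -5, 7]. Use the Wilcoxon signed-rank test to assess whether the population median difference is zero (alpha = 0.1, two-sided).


Step 1: Drop any zero differences (none here) and take |d_i|.
|d| = [5, 7, 1, 7, 6, 4, 6, 8, 7, 2, 5, 7]
Step 2: Midrank |d_i| (ties get averaged ranks).
ranks: |5|->4.5, |7|->9.5, |1|->1, |7|->9.5, |6|->6.5, |4|->3, |6|->6.5, |8|->12, |7|->9.5, |2|->2, |5|->4.5, |7|->9.5
Step 3: Attach original signs; sum ranks with positive sign and with negative sign.
W+ = 9.5 + 1 + 9.5 + 3 + 6.5 + 12 + 9.5 + 9.5 = 60.5
W- = 4.5 + 6.5 + 2 + 4.5 = 17.5
(Check: W+ + W- = 78 should equal n(n+1)/2 = 78.)
Step 4: Test statistic W = min(W+, W-) = 17.5.
Step 5: Ties in |d|, so use the tie-corrected normal approximation.
        E[W] = n(n+1)/4 = 12*13/4 = 39.
        Tie groups: |d|=5 (t=2), |d|=6 (t=2), |d|=7 (t=4); sum(t^3 - t) = 72.
        Var[W] = n(n+1)(2n+1)/24 - sum(t^3-t)/48 = 3900/24 - 72/48 = 161.
        z = (W - E[W]) / sqrt(Var[W]) = (17.5 - 39) / 12.6886 = -1.6944.
        Two-sided p = 2*Phi(z) = 0.090182.
Step 6: alpha = 0.1. reject H0.

W+ = 60.5, W- = 17.5, W = min = 17.5, p = 0.090182, reject H0.


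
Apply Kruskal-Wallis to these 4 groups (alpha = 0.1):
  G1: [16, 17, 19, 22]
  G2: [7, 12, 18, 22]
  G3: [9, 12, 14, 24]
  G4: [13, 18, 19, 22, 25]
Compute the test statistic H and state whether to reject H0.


Step 1: Combine all N = 17 observations and assign midranks.
sorted (value, group, rank): (7,G2,1), (9,G3,2), (12,G2,3.5), (12,G3,3.5), (13,G4,5), (14,G3,6), (16,G1,7), (17,G1,8), (18,G2,9.5), (18,G4,9.5), (19,G1,11.5), (19,G4,11.5), (22,G1,14), (22,G2,14), (22,G4,14), (24,G3,16), (25,G4,17)
Step 2: Sum ranks within each group.
R_1 = 40.5 (n_1 = 4)
R_2 = 28 (n_2 = 4)
R_3 = 27.5 (n_3 = 4)
R_4 = 57 (n_4 = 5)
Step 3: H = 12/(N(N+1)) * sum(R_i^2/n_i) - 3(N+1)
     = 12/(17*18) * (40.5^2/4 + 28^2/4 + 27.5^2/4 + 57^2/5) - 3*18
     = 0.039216 * 1444.92 - 54
     = 2.663725.
Step 4: Ties present; correction factor C = 1 - 42/(17^3 - 17) = 0.991422. Corrected H = 2.663725 / 0.991422 = 2.686774.
Step 5: Under H0, H ~ chi^2(3); p-value = 0.442480.
Step 6: alpha = 0.1. fail to reject H0.

H = 2.6868, df = 3, p = 0.442480, fail to reject H0.
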